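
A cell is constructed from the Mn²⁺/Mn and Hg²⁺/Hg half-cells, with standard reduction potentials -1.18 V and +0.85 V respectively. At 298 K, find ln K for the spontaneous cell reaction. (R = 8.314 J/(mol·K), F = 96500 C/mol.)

E°_cell = +0.85 − (-1.18) = 2.03 V, with n = 2 electrons transferred.
At equilibrium E = 0, so the Nernst equation gives ln K = nFE°/RT = (2)(96500)(2.03)/((8.314)(298)) = 158.13.

ln K = 158.1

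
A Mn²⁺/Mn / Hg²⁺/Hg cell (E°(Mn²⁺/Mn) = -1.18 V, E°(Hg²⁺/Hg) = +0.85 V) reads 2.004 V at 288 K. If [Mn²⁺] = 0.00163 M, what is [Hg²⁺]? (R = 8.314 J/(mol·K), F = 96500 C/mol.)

From the Nernst equation, ln Q = nF(E° − E)/RT = 2×96500×(2.03 − 2.004)/(8.314×288) = 2.096, so Q = 8.13.
With Q = [Mn²⁺]/[Hg²⁺] and the known concentrations, [Hg²⁺] in the denominator gives [Hg²⁺] = 2 × 10^-4 M.

2 × 10^-4 M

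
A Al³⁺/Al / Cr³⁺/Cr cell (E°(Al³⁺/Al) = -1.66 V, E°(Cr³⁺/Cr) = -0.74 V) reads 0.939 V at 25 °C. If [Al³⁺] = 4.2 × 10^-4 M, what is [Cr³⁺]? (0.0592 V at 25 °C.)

0.0039 M

From the Nernst equation, log Q = n(E° − E)/0.0592 = 3(0.92 − 0.939)/0.0592 = -0.963, so Q = 0.109.
With Q = [Al³⁺]/[Cr³⁺] and the known concentrations, [Cr³⁺] in the denominator gives [Cr³⁺] = 0.0039 M.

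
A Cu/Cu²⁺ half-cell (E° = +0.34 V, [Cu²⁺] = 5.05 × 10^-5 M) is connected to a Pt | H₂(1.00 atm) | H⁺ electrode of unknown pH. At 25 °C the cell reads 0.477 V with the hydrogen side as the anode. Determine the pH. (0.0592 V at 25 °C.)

pH = 4.46

E°_cell = 0.34 V and n = 2.
log Q = n(E° − E)/0.0592 = 2×(0.34 − 0.477)/0.0592 = -4.628.
With Q = [H⁺]^2 / ([Cu²⁺]·P(H₂)), solving for [H⁺] gives log[H⁺] = -4.463, so pH = 4.46.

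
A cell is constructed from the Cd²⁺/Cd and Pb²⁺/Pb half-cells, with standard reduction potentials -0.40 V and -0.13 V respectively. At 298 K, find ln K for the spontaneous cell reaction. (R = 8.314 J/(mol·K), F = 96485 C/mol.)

E°_cell = -0.13 − (-0.40) = 0.27 V, with n = 2 electrons transferred.
At equilibrium E = 0, so the Nernst equation gives ln K = nFE°/RT = (2)(96485)(0.27)/((8.314)(298)) = 21.03.

ln K = 21.0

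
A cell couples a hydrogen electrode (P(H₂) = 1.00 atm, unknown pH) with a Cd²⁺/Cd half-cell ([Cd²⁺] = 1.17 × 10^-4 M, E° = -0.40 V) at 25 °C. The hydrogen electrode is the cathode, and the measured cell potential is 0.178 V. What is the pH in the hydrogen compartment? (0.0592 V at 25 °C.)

pH = 5.72

E°_cell = 0.40 V and n = 2.
log Q = n(E° − E)/0.0592 = 2×(0.40 − 0.178)/0.0592 = 7.500.
With Q = [Cd²⁺]·P(H₂) / [H⁺]^2, solving for [H⁺] gives log[H⁺] = -5.716, so pH = 5.72.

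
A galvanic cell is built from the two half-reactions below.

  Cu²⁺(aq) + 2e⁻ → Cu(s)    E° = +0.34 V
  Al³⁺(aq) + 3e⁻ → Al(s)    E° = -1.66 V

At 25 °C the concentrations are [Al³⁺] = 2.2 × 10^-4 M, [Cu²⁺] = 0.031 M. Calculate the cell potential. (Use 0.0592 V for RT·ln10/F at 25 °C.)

The Cu²⁺/Cu couple has the higher reduction potential and acts as the cathode, so E°_cell = +0.34 − (-1.66) = 2.00 V.
Balancing electrons gives n = 6; the reaction quotient is Q = [Al³⁺]^2/[Cu²⁺]^3 = 0.00162.
At 25 °C, E = E° − (0.0592/n) log Q = 2.00 − (0.0592/6)(-2.789) = 2.000 + 0.028 = 2.028 V.

2.03 V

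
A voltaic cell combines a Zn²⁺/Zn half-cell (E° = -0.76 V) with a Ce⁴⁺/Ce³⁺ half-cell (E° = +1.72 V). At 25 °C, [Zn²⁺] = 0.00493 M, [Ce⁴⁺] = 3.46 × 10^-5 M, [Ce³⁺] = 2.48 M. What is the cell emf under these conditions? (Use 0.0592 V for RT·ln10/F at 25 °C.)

The Ce⁴⁺/Ce³⁺ couple has the higher reduction potential and acts as the cathode, so E°_cell = +1.72 − (-0.76) = 2.48 V.
Balancing electrons gives n = 2; the reaction quotient is Q = [Zn²⁺]·[Ce³⁺]^2/[Ce⁴⁺]^2 = 2.53 × 10^7.
At 25 °C, E = E° − (0.0592/n) log Q = 2.48 − (0.0592/2)(7.404) = 2.480 − 0.219 = 2.261 V.

2.26 V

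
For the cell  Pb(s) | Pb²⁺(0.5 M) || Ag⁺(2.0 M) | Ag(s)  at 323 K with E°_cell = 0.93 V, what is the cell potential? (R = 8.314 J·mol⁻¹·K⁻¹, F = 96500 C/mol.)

Balancing electrons gives n = 2; the reaction quotient is Q = [Pb²⁺]/[Ag⁺]^2 = 0.125.
E = E° − (RT/nF) ln Q = 0.93 − (8.314×323)/(2×96500) × (-2.079) = 0.930 + 0.029 = 0.959 V.

0.959 V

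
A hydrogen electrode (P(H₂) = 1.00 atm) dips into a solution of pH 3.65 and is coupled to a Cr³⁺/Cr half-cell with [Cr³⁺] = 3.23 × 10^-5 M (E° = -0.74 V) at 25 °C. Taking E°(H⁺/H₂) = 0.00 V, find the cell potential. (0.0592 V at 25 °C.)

The hydrogen couple is the cathode, so E°_cell = 0.74 V; n = 6.
[H⁺] = 10^(−3.65) = 2.2 × 10^-4 M, and Q = [Cr³⁺]^2·P(H₂)^3 / [H⁺]^6 = 8.29 × 10^12.
E = E° − (0.0592/6) log Q = 0.74 − (0.0592/6)(12.918) = 0.613 V.

0.61 V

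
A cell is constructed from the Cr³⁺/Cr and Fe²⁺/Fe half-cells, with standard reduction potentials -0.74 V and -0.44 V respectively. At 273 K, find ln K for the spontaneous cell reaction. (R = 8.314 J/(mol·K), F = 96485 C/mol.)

ln K = 76.5

E°_cell = -0.44 − (-0.74) = 0.30 V, with n = 6 electrons transferred.
At equilibrium E = 0, so the Nernst equation gives ln K = nFE°/RT = (6)(96485)(0.30)/((8.314)(273)) = 76.52.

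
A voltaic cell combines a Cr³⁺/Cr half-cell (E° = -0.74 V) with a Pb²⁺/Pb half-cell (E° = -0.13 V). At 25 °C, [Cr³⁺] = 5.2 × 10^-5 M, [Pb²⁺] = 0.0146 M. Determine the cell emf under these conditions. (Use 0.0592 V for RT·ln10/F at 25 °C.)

0.640 V

The Pb²⁺/Pb couple has the higher reduction potential and acts as the cathode, so E°_cell = -0.13 − (-0.74) = 0.61 V.
Balancing electrons gives n = 6; the reaction quotient is Q = [Cr³⁺]^2/[Pb²⁺]^3 = 8.69 × 10^-4.
At 25 °C, E = E° − (0.0592/n) log Q = 0.61 − (0.0592/6)(-3.061) = 0.610 + 0.030 = 0.640 V.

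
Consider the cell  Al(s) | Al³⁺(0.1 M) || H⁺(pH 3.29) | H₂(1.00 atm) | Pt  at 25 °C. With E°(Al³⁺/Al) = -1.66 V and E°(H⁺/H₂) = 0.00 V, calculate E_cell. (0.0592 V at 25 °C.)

1.48 V

The hydrogen couple is the cathode, so E°_cell = 1.66 V; n = 6.
[H⁺] = 10^(−3.29) = 5.1 × 10^-4 M, and Q = [Al³⁺]^2·P(H₂)^3 / [H⁺]^6 = 5.5 × 10^17.
E = E° − (0.0592/6) log Q = 1.66 − (0.0592/6)(17.740) = 1.485 V.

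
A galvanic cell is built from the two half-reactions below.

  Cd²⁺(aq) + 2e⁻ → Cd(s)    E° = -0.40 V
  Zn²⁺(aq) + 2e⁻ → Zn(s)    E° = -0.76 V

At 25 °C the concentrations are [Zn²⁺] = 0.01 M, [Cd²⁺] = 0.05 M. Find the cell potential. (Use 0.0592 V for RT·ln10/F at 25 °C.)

0.381 V

The Cd²⁺/Cd couple has the higher reduction potential and acts as the cathode, so E°_cell = -0.40 − (-0.76) = 0.36 V.
Balancing electrons gives n = 2; the reaction quotient is Q = [Zn²⁺]/[Cd²⁺] = 0.200.
At 25 °C, E = E° − (0.0592/n) log Q = 0.36 − (0.0592/2)(-0.699) = 0.360 + 0.021 = 0.381 V.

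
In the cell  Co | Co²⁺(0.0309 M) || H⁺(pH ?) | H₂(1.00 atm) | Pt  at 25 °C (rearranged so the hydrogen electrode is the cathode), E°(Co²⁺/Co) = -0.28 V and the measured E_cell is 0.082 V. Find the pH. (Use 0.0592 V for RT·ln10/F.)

pH = 4.10

E°_cell = 0.28 V and n = 2.
log Q = n(E° − E)/0.0592 = 2×(0.28 − 0.082)/0.0592 = 6.689.
With Q = [Co²⁺]·P(H₂) / [H⁺]^2, solving for [H⁺] gives log[H⁺] = -4.100, so pH = 4.10.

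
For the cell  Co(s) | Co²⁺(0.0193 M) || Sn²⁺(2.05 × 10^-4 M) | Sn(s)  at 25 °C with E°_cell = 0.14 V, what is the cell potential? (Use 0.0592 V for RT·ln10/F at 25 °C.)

0.082 V

Balancing electrons gives n = 2; the reaction quotient is Q = [Co²⁺]/[Sn²⁺] = 94.1.
At 25 °C, E = E° − (0.0592/n) log Q = 0.14 − (0.0592/2)(1.974) = 0.140 − 0.058 = 0.082 V.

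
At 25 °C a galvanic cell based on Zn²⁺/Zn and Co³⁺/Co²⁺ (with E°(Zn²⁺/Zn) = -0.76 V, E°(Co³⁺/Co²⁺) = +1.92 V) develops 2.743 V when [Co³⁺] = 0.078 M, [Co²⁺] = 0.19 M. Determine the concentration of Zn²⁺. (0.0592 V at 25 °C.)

0.0013 M

From the Nernst equation, log Q = n(E° − E)/0.0592 = 2(2.68 − 2.743)/0.0592 = -2.128, so Q = 0.00744.
With Q = [Zn²⁺]·[Co²⁺]^2/[Co³⁺]^2 and the known concentrations, [Zn²⁺] in the numerator gives [Zn²⁺] = 0.0013 M.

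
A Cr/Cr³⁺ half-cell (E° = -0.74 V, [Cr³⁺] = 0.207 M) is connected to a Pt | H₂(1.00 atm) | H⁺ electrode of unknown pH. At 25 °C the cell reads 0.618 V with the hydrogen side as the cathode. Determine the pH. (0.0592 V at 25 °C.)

pH = 2.29

E°_cell = 0.74 V and n = 6.
log Q = n(E° − E)/0.0592 = 6×(0.74 − 0.618)/0.0592 = 12.365.
With Q = [Cr³⁺]^2·P(H₂)^3 / [H⁺]^6, solving for [H⁺] gives log[H⁺] = -2.289, so pH = 2.29.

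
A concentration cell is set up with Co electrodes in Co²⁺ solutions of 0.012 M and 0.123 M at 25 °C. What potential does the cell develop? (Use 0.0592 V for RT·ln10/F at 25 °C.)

0.030 V

Both half-cells are Co²⁺/Co, so E°_cell = 0. The concentrated side is the cathode; the cell reaction moves Co²⁺ from high to low concentration with n = 2.
Q = [Co²⁺]_dilute/[Co²⁺]_conc = 0.012/0.123 = 0.0976.
E = 0 − (0.0592/2) log Q = −(0.0592/2)(-1.011) = 0.0299 V.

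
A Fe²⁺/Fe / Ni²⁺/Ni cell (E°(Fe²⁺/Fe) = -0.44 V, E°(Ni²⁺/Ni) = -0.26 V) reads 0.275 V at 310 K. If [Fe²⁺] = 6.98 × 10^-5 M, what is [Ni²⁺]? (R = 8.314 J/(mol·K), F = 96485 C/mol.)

From the Nernst equation, ln Q = nF(E° − E)/RT = 2×96485×(0.18 − 0.275)/(8.314×310) = -7.113, so Q = 8.15 × 10^-4.
With Q = [Fe²⁺]/[Ni²⁺] and the known concentrations, [Ni²⁺] in the denominator gives [Ni²⁺] = 0.086 M.

0.086 M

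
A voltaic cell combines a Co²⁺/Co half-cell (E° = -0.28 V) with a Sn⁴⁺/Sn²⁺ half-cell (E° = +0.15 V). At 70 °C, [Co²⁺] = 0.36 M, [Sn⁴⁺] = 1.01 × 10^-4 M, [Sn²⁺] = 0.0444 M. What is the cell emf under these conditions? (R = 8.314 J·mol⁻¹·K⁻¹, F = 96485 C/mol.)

The Sn⁴⁺/Sn²⁺ couple has the higher reduction potential and acts as the cathode, so E°_cell = +0.15 − (-0.28) = 0.43 V.
Balancing electrons gives n = 2; the reaction quotient is Q = [Co²⁺]·[Sn²⁺]/[Sn⁴⁺] = 158.
E = E° − (RT/nF) ln Q = 0.43 − (8.314×343)/(2×96485) × (5.064) = 0.430 − 0.075 = 0.355 V.

0.355 V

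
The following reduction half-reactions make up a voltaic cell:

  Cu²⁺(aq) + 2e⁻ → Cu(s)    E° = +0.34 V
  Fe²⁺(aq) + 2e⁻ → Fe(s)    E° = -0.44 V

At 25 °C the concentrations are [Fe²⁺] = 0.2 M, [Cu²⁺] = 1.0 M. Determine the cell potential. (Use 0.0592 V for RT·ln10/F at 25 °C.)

The Cu²⁺/Cu couple has the higher reduction potential and acts as the cathode, so E°_cell = +0.34 − (-0.44) = 0.78 V.
Balancing electrons gives n = 2; the reaction quotient is Q = [Fe²⁺]/[Cu²⁺] = 0.200.
At 25 °C, E = E° − (0.0592/n) log Q = 0.78 − (0.0592/2)(-0.699) = 0.780 + 0.021 = 0.801 V.

0.801 V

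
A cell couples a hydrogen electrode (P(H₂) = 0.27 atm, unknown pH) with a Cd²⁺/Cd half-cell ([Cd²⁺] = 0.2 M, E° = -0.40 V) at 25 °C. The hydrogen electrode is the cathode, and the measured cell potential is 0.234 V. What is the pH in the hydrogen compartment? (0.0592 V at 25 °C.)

pH = 3.44

E°_cell = 0.40 V and n = 2.
log Q = n(E° − E)/0.0592 = 2×(0.40 − 0.234)/0.0592 = 5.608.
With Q = [Cd²⁺]·P(H₂) / [H⁺]^2, solving for [H⁺] gives log[H⁺] = -3.438, so pH = 3.44.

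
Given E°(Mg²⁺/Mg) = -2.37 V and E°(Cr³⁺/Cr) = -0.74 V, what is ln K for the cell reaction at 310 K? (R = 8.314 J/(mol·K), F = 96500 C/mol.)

ln K = 366.2

E°_cell = -0.74 − (-2.37) = 1.63 V, with n = 6 electrons transferred.
At equilibrium E = 0, so the Nernst equation gives ln K = nFE°/RT = (6)(96500)(1.63)/((8.314)(310)) = 366.18.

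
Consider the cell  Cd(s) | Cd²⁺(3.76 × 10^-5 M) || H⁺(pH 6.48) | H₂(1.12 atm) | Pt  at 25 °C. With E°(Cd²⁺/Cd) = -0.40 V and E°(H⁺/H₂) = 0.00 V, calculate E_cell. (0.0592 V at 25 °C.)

0.15 V

The hydrogen couple is the cathode, so E°_cell = 0.40 V; n = 2.
[H⁺] = 10^(−6.48) = 3.3 × 10^-7 M, and Q = [Cd²⁺]·P(H₂) / [H⁺]^2 = 3.84 × 10^8.
E = E° − (0.0592/2) log Q = 0.40 − (0.0592/2)(8.584) = 0.146 V.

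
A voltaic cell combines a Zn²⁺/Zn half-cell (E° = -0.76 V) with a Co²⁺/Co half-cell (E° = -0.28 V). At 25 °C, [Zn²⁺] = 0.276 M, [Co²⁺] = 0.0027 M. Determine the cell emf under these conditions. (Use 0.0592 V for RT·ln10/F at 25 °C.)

0.421 V

The Co²⁺/Co couple has the higher reduction potential and acts as the cathode, so E°_cell = -0.28 − (-0.76) = 0.48 V.
Balancing electrons gives n = 2; the reaction quotient is Q = [Zn²⁺]/[Co²⁺] = 102.
At 25 °C, E = E° − (0.0592/n) log Q = 0.48 − (0.0592/2)(2.010) = 0.480 − 0.059 = 0.421 V.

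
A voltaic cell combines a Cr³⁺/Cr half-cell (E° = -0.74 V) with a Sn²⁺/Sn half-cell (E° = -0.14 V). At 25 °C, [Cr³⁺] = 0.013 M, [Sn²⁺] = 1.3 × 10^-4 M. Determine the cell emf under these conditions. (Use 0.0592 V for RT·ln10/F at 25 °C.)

0.522 V

The Sn²⁺/Sn couple has the higher reduction potential and acts as the cathode, so E°_cell = -0.14 − (-0.74) = 0.60 V.
Balancing electrons gives n = 6; the reaction quotient is Q = [Cr³⁺]^2/[Sn²⁺]^3 = 7.69 × 10^7.
At 25 °C, E = E° − (0.0592/n) log Q = 0.60 − (0.0592/6)(7.886) = 0.600 − 0.078 = 0.522 V.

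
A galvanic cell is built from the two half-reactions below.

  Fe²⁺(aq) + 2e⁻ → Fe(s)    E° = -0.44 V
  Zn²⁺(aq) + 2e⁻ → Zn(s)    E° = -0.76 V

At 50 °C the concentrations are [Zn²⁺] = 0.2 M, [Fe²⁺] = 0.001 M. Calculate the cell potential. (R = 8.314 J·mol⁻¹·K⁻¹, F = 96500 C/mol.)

0.246 V

The Fe²⁺/Fe couple has the higher reduction potential and acts as the cathode, so E°_cell = -0.44 − (-0.76) = 0.32 V.
Balancing electrons gives n = 2; the reaction quotient is Q = [Zn²⁺]/[Fe²⁺] = 200.
E = E° − (RT/nF) ln Q = 0.32 − (8.314×323)/(2×96500) × (5.298) = 0.320 − 0.074 = 0.246 V.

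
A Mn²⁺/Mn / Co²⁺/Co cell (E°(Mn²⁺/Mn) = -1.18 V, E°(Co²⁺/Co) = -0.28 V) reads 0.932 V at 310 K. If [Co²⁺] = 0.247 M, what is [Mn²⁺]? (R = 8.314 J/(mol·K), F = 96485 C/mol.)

From the Nernst equation, ln Q = nF(E° − E)/RT = 2×96485×(0.90 − 0.932)/(8.314×310) = -2.396, so Q = 0.0911.
With Q = [Mn²⁺]/[Co²⁺] and the known concentrations, [Mn²⁺] in the numerator gives [Mn²⁺] = 0.022 M.

0.022 M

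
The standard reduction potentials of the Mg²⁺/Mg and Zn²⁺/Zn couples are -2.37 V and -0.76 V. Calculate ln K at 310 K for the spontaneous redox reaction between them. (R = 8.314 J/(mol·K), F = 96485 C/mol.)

ln K = 120.5

E°_cell = -0.76 − (-2.37) = 1.61 V, with n = 2 electrons transferred.
At equilibrium E = 0, so the Nernst equation gives ln K = nFE°/RT = (2)(96485)(1.61)/((8.314)(310)) = 120.54.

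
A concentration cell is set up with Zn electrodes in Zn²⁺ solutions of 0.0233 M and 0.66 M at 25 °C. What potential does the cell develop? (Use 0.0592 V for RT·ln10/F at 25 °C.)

Both half-cells are Zn²⁺/Zn, so E°_cell = 0. The concentrated side is the cathode; the cell reaction moves Zn²⁺ from high to low concentration with n = 2.
Q = [Zn²⁺]_dilute/[Zn²⁺]_conc = 0.0233/0.66 = 0.0353.
E = 0 − (0.0592/2) log Q = −(0.0592/2)(-1.452) = 0.0430 V.

0.043 V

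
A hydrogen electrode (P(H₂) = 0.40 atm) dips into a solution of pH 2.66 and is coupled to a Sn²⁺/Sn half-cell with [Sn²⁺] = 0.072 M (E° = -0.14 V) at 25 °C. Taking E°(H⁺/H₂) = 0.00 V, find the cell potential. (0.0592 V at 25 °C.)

0.028 V

The hydrogen couple is the cathode, so E°_cell = 0.14 V; n = 2.
[H⁺] = 10^(−2.66) = 0.0022 M, and Q = [Sn²⁺]·P(H₂) / [H⁺]^2 = 6020.
E = E° − (0.0592/2) log Q = 0.14 − (0.0592/2)(3.779) = 0.028 V.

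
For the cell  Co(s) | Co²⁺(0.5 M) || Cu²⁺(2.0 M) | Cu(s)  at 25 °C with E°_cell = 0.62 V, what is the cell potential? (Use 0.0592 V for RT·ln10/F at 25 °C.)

0.638 V

Balancing electrons gives n = 2; the reaction quotient is Q = [Co²⁺]/[Cu²⁺] = 0.250.
At 25 °C, E = E° − (0.0592/n) log Q = 0.62 − (0.0592/2)(-0.602) = 0.620 + 0.018 = 0.638 V.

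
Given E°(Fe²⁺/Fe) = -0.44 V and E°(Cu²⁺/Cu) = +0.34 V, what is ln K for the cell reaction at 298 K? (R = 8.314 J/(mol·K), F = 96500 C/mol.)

ln K = 60.8

E°_cell = +0.34 − (-0.44) = 0.78 V, with n = 2 electrons transferred.
At equilibrium E = 0, so the Nernst equation gives ln K = nFE°/RT = (2)(96500)(0.78)/((8.314)(298)) = 60.76.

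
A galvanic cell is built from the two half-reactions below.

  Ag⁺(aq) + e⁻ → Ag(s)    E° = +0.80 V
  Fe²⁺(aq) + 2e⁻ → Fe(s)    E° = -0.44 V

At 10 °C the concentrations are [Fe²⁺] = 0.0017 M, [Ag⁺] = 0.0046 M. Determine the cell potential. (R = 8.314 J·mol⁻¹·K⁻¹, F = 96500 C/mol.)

The Ag⁺/Ag couple has the higher reduction potential and acts as the cathode, so E°_cell = +0.80 − (-0.44) = 1.24 V.
Balancing electrons gives n = 2; the reaction quotient is Q = [Fe²⁺]/[Ag⁺]^2 = 80.3.
E = E° − (RT/nF) ln Q = 1.24 − (8.314×283)/(2×96500) × (4.386) = 1.240 − 0.053 = 1.187 V.

1.19 V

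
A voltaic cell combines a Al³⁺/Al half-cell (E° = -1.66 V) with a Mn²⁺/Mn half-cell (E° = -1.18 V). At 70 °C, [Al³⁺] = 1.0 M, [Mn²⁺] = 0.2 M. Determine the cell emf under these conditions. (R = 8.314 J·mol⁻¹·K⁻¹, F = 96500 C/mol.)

The Mn²⁺/Mn couple has the higher reduction potential and acts as the cathode, so E°_cell = -1.18 − (-1.66) = 0.48 V.
Balancing electrons gives n = 6; the reaction quotient is Q = [Al³⁺]^2/[Mn²⁺]^3 = 125.
E = E° − (RT/nF) ln Q = 0.48 − (8.314×343)/(6×96500) × (4.828) = 0.480 − 0.024 = 0.456 V.

0.456 V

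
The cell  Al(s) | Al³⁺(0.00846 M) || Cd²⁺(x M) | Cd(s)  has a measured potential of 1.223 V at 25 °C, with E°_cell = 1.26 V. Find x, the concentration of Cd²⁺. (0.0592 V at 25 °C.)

0.0023 M

From the Nernst equation, log Q = n(E° − E)/0.0592 = 6(1.26 − 1.223)/0.0592 = 3.750, so Q = 5620.
With Q = [Al³⁺]^2/[Cd²⁺]^3 and the known concentrations, [Cd²⁺]^3 in the denominator gives [Cd²⁺] = 0.0023 M.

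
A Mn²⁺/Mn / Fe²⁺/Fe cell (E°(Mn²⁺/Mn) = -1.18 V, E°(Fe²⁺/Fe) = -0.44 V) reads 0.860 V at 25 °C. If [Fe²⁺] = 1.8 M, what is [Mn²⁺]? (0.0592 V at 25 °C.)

From the Nernst equation, log Q = n(E° − E)/0.0592 = 2(0.74 − 0.860)/0.0592 = -4.054, so Q = 8.83 × 10^-5.
With Q = [Mn²⁺]/[Fe²⁺] and the known concentrations, [Mn²⁺] in the numerator gives [Mn²⁺] = 1.6 × 10^-4 M.

1.6 × 10^-4 M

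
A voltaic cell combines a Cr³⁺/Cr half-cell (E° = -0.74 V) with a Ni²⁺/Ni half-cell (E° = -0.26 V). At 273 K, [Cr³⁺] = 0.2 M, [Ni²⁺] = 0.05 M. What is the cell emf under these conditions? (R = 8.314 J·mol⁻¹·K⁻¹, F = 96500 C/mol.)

The Ni²⁺/Ni couple has the higher reduction potential and acts as the cathode, so E°_cell = -0.26 − (-0.74) = 0.48 V.
Balancing electrons gives n = 6; the reaction quotient is Q = [Cr³⁺]^2/[Ni²⁺]^3 = 320.
E = E° − (RT/nF) ln Q = 0.48 − (8.314×273)/(6×96500) × (5.768) = 0.480 − 0.023 = 0.457 V.

0.457 V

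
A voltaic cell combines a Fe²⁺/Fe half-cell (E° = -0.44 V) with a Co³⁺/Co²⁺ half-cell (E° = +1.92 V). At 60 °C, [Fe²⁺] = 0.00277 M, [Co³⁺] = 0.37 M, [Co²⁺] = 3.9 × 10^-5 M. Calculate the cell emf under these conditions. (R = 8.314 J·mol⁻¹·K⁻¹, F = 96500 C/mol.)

The Co³⁺/Co²⁺ couple has the higher reduction potential and acts as the cathode, so E°_cell = +1.92 − (-0.44) = 2.36 V.
Balancing electrons gives n = 2; the reaction quotient is Q = [Fe²⁺]·[Co²⁺]^2/[Co³⁺]^2 = 3.08 × 10^-11.
E = E° − (RT/nF) ln Q = 2.36 − (8.314×333)/(2×96500) × (-24.204) = 2.360 + 0.347 = 2.707 V.

2.71 V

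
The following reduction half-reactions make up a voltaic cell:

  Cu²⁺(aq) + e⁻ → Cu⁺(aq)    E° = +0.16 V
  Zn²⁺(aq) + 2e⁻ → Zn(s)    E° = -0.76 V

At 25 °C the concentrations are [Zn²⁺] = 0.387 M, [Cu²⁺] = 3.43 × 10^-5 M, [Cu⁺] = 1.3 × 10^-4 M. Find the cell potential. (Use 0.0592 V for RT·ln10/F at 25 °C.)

The Cu²⁺/Cu⁺ couple has the higher reduction potential and acts as the cathode, so E°_cell = +0.16 − (-0.76) = 0.92 V.
Balancing electrons gives n = 2; the reaction quotient is Q = [Zn²⁺]·[Cu⁺]^2/[Cu²⁺]^2 = 5.56.
At 25 °C, E = E° − (0.0592/n) log Q = 0.92 − (0.0592/2)(0.745) = 0.920 − 0.022 = 0.898 V.

0.898 V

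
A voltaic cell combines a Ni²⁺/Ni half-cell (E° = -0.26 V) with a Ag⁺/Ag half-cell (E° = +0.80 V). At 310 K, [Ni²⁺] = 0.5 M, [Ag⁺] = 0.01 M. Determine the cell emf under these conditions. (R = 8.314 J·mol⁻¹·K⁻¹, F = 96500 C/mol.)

The Ag⁺/Ag couple has the higher reduction potential and acts as the cathode, so E°_cell = +0.80 − (-0.26) = 1.06 V.
Balancing electrons gives n = 2; the reaction quotient is Q = [Ni²⁺]/[Ag⁺]^2 = 5000.
E = E° − (RT/nF) ln Q = 1.06 − (8.314×310)/(2×96500) × (8.517) = 1.060 − 0.114 = 0.946 V.

0.946 V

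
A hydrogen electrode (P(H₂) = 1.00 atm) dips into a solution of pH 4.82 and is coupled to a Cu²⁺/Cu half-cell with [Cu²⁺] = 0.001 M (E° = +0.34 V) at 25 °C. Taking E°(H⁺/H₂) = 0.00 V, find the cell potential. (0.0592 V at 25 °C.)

0.54 V

The Cu²⁺/Cu couple is the cathode, so E°_cell = 0.34 V; n = 2.
[H⁺] = 10^(−4.82) = 1.5 × 10^-5 M, and Q = [H⁺]^2 / ([Cu²⁺]·P(H₂)) = 2.29 × 10^-7.
E = E° − (0.0592/2) log Q = 0.34 − (0.0592/2)(-6.640) = 0.537 V.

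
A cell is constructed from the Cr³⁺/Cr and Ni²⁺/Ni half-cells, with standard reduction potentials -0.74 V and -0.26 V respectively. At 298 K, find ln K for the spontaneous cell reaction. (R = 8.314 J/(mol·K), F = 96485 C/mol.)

E°_cell = -0.26 − (-0.74) = 0.48 V, with n = 6 electrons transferred.
At equilibrium E = 0, so the Nernst equation gives ln K = nFE°/RT = (6)(96485)(0.48)/((8.314)(298)) = 112.16.

ln K = 112.2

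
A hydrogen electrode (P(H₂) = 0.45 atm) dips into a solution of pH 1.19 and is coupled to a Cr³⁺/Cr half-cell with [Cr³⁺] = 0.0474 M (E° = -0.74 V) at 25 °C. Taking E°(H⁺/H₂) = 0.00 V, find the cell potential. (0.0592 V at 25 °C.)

The hydrogen couple is the cathode, so E°_cell = 0.74 V; n = 6.
[H⁺] = 10^(−1.19) = 0.065 M, and Q = [Cr³⁺]^2·P(H₂)^3 / [H⁺]^6 = 2830.
E = E° − (0.0592/6) log Q = 0.74 − (0.0592/6)(3.451) = 0.706 V.

0.71 V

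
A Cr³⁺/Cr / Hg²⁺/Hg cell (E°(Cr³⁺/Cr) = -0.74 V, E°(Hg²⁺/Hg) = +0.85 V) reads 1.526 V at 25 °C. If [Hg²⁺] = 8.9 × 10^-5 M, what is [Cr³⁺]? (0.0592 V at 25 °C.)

From the Nernst equation, log Q = n(E° − E)/0.0592 = 6(1.59 − 1.526)/0.0592 = 6.486, so Q = 3.07 × 10^6.
With Q = [Cr³⁺]^2/[Hg²⁺]^3 and the known concentrations, [Cr³⁺]^2 in the numerator gives [Cr³⁺] = 0.0015 M.

0.0015 M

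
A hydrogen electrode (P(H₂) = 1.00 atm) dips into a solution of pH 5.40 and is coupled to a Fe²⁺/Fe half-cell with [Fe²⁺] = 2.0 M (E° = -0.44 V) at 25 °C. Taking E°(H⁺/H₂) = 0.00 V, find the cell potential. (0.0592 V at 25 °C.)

0.11 V

The hydrogen couple is the cathode, so E°_cell = 0.44 V; n = 2.
[H⁺] = 10^(−5.40) = 4 × 10^-6 M, and Q = [Fe²⁺]·P(H₂) / [H⁺]^2 = 1.26 × 10^11.
E = E° − (0.0592/2) log Q = 0.44 − (0.0592/2)(11.101) = 0.111 V.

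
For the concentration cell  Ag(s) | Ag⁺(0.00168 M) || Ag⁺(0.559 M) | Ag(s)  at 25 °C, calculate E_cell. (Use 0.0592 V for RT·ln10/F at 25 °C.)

Both half-cells are Ag⁺/Ag, so E°_cell = 0. The concentrated side is the cathode; the cell reaction moves Ag⁺ from high to low concentration with n = 1.
Q = [Ag⁺]_dilute/[Ag⁺]_conc = 0.00168/0.559 = 0.00301.
E = 0 − (0.0592/1) log Q = −(0.0592/1)(-2.522) = 0.1493 V.

0.15 V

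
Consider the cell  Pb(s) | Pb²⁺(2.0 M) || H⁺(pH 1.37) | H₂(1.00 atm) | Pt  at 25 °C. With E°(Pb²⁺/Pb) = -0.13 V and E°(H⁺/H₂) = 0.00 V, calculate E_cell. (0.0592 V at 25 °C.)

The hydrogen couple is the cathode, so E°_cell = 0.13 V; n = 2.
[H⁺] = 10^(−1.37) = 0.043 M, and Q = [Pb²⁺]·P(H₂) / [H⁺]^2 = 1100.
E = E° − (0.0592/2) log Q = 0.13 − (0.0592/2)(3.041) = 0.040 V.

0.040 V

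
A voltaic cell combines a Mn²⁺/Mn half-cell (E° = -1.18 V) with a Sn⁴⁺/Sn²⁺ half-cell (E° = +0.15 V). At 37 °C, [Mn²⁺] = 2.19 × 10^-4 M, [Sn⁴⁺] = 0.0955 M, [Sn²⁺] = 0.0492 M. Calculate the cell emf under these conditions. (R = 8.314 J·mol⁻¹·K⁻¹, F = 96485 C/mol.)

The Sn⁴⁺/Sn²⁺ couple has the higher reduction potential and acts as the cathode, so E°_cell = +0.15 − (-1.18) = 1.33 V.
Balancing electrons gives n = 2; the reaction quotient is Q = [Mn²⁺]·[Sn²⁺]/[Sn⁴⁺] = 1.13 × 10^-4.
E = E° − (RT/nF) ln Q = 1.33 − (8.314×310)/(2×96485) × (-9.090) = 1.330 + 0.121 = 1.451 V.

1.45 V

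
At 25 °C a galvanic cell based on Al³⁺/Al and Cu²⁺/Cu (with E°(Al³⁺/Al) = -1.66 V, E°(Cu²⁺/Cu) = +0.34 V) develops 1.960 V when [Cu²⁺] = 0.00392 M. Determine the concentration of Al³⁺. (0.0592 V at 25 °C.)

From the Nernst equation, log Q = n(E° − E)/0.0592 = 6(2.00 − 1.960)/0.0592 = 4.054, so Q = 1.13 × 10^4.
With Q = [Al³⁺]^2/[Cu²⁺]^3 and the known concentrations, [Al³⁺]^2 in the numerator gives [Al³⁺] = 0.026 M.

0.026 M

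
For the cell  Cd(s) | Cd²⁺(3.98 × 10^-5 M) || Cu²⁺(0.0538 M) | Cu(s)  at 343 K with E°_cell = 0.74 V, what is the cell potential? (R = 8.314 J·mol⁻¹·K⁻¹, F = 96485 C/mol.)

0.847 V

Balancing electrons gives n = 2; the reaction quotient is Q = [Cd²⁺]/[Cu²⁺] = 7.4 × 10^-4.
E = E° − (RT/nF) ln Q = 0.74 − (8.314×343)/(2×96485) × (-7.209) = 0.740 + 0.107 = 0.847 V.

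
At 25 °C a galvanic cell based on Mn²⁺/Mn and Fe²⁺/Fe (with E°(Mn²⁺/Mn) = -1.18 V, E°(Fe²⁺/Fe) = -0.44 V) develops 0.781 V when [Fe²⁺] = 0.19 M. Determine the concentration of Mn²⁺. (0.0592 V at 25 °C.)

From the Nernst equation, log Q = n(E° − E)/0.0592 = 2(0.74 − 0.781)/0.0592 = -1.385, so Q = 0.0412.
With Q = [Mn²⁺]/[Fe²⁺] and the known concentrations, [Mn²⁺] in the numerator gives [Mn²⁺] = 0.0078 M.

0.0078 M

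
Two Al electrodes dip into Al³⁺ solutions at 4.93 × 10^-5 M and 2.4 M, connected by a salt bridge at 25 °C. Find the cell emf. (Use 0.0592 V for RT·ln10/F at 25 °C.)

0.092 V

Both half-cells are Al³⁺/Al, so E°_cell = 0. The concentrated side is the cathode; the cell reaction moves Al³⁺ from high to low concentration with n = 3.
Q = [Al³⁺]_dilute/[Al³⁺]_conc = 4.93 × 10^-5/2.4 = 2.05 × 10^-5.
E = 0 − (0.0592/3) log Q = −(0.0592/3)(-4.687) = 0.0925 V.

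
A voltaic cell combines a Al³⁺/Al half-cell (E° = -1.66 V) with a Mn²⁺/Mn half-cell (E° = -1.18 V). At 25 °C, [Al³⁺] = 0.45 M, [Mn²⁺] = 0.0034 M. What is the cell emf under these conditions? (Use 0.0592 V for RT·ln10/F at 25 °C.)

0.414 V

The Mn²⁺/Mn couple has the higher reduction potential and acts as the cathode, so E°_cell = -1.18 − (-1.66) = 0.48 V.
Balancing electrons gives n = 6; the reaction quotient is Q = [Al³⁺]^2/[Mn²⁺]^3 = 5.15 × 10^6.
At 25 °C, E = E° − (0.0592/n) log Q = 0.48 − (0.0592/6)(6.712) = 0.480 − 0.066 = 0.414 V.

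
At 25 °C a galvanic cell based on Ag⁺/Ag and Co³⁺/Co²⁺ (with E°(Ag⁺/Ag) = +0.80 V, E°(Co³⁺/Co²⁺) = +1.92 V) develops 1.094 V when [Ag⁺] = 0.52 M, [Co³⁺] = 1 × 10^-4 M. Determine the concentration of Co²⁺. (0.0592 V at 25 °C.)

5.3 × 10^-4 M

From the Nernst equation, log Q = n(E° − E)/0.0592 = 1(1.12 − 1.094)/0.0592 = 0.439, so Q = 2.75.
With Q = [Ag⁺]·[Co²⁺]/[Co³⁺] and the known concentrations, [Co²⁺] in the numerator gives [Co²⁺] = 5.3 × 10^-4 M.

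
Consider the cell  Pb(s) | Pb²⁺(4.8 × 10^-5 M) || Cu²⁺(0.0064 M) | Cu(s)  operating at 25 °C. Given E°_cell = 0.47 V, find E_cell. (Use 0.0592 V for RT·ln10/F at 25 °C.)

0.533 V

Balancing electrons gives n = 2; the reaction quotient is Q = [Pb²⁺]/[Cu²⁺] = 0.00750.
At 25 °C, E = E° − (0.0592/n) log Q = 0.47 − (0.0592/2)(-2.125) = 0.470 + 0.063 = 0.533 V.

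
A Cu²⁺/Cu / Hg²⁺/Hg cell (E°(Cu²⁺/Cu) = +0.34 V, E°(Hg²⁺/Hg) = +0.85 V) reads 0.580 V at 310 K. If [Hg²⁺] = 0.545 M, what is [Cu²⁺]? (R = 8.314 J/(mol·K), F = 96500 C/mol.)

0.0029 M

From the Nernst equation, ln Q = nF(E° − E)/RT = 2×96500×(0.51 − 0.580)/(8.314×310) = -5.242, so Q = 0.00529.
With Q = [Cu²⁺]/[Hg²⁺] and the known concentrations, [Cu²⁺] in the numerator gives [Cu²⁺] = 0.0029 M.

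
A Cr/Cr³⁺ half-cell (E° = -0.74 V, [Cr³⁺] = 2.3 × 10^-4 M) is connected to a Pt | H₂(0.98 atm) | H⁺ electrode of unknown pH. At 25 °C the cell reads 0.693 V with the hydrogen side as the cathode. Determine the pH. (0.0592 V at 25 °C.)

E°_cell = 0.74 V and n = 6.
log Q = n(E° − E)/0.0592 = 6×(0.74 − 0.693)/0.0592 = 4.764.
With Q = [Cr³⁺]^2·P(H₂)^3 / [H⁺]^6, solving for [H⁺] gives log[H⁺] = -2.011, so pH = 2.01.

pH = 2.01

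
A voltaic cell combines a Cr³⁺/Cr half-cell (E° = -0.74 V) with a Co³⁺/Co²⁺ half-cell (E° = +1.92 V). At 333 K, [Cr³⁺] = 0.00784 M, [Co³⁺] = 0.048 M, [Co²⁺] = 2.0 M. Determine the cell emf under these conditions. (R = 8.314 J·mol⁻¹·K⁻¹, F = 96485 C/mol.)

2.60 V

The Co³⁺/Co²⁺ couple has the higher reduction potential and acts as the cathode, so E°_cell = +1.92 − (-0.74) = 2.66 V.
Balancing electrons gives n = 3; the reaction quotient is Q = [Cr³⁺]·[Co²⁺]^3/[Co³⁺]^3 = 567.
E = E° − (RT/nF) ln Q = 2.66 − (8.314×333)/(3×96485) × (6.341) = 2.660 − 0.061 = 2.599 V.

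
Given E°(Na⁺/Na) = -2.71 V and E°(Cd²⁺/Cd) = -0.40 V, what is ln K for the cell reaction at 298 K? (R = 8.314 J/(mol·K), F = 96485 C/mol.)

E°_cell = -0.40 − (-2.71) = 2.31 V, with n = 2 electrons transferred.
At equilibrium E = 0, so the Nernst equation gives ln K = nFE°/RT = (2)(96485)(2.31)/((8.314)(298)) = 179.92.

ln K = 179.9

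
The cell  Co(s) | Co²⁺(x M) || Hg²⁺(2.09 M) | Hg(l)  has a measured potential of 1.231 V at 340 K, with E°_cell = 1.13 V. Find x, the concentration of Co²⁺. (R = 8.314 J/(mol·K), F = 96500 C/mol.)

From the Nernst equation, ln Q = nF(E° − E)/RT = 2×96500×(1.13 − 1.231)/(8.314×340) = -6.896, so Q = 0.00101.
With Q = [Co²⁺]/[Hg²⁺] and the known concentrations, [Co²⁺] in the numerator gives [Co²⁺] = 0.0021 M.

0.0021 M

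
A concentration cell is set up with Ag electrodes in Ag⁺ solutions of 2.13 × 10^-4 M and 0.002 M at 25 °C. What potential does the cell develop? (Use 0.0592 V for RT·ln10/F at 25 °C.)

Both half-cells are Ag⁺/Ag, so E°_cell = 0. The concentrated side is the cathode; the cell reaction moves Ag⁺ from high to low concentration with n = 1.
Q = [Ag⁺]_dilute/[Ag⁺]_conc = 2.13 × 10^-4/0.002 = 0.106.
E = 0 − (0.0592/1) log Q = −(0.0592/1)(-0.973) = 0.0576 V.

0.058 V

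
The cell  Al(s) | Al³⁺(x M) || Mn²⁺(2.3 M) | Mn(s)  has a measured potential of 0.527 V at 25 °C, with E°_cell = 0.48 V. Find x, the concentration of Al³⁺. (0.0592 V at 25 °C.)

From the Nernst equation, log Q = n(E° − E)/0.0592 = 6(0.48 − 0.527)/0.0592 = -4.764, so Q = 1.72 × 10^-5.
With Q = [Al³⁺]^2/[Mn²⁺]^3 and the known concentrations, [Al³⁺]^2 in the numerator gives [Al³⁺] = 0.014 M.

0.014 M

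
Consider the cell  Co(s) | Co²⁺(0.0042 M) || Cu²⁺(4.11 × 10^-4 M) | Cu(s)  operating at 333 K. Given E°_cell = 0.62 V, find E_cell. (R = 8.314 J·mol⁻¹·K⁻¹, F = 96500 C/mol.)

0.587 V

Balancing electrons gives n = 2; the reaction quotient is Q = [Co²⁺]/[Cu²⁺] = 10.2.
E = E° − (RT/nF) ln Q = 0.62 − (8.314×333)/(2×96500) × (2.324) = 0.620 − 0.033 = 0.587 V.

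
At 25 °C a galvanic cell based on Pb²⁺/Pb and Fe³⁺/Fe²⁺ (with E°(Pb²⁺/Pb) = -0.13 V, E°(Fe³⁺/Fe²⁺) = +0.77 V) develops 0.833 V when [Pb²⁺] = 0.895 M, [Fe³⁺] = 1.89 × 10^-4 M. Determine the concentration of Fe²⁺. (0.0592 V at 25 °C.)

0.0027 M

From the Nernst equation, log Q = n(E° − E)/0.0592 = 2(0.90 − 0.833)/0.0592 = 2.264, so Q = 183.
With Q = [Pb²⁺]·[Fe²⁺]^2/[Fe³⁺]^2 and the known concentrations, [Fe²⁺]^2 in the numerator gives [Fe²⁺] = 0.0027 M.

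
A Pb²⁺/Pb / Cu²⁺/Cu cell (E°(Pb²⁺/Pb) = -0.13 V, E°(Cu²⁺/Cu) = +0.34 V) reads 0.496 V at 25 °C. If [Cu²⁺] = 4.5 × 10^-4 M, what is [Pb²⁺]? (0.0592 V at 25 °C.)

6 × 10^-5 M

From the Nernst equation, log Q = n(E° − E)/0.0592 = 2(0.47 − 0.496)/0.0592 = -0.878, so Q = 0.132.
With Q = [Pb²⁺]/[Cu²⁺] and the known concentrations, [Pb²⁺] in the numerator gives [Pb²⁺] = 6 × 10^-5 M.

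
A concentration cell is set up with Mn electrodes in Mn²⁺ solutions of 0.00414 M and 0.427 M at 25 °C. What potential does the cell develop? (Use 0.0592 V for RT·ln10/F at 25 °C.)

0.060 V

Both half-cells are Mn²⁺/Mn, so E°_cell = 0. The concentrated side is the cathode; the cell reaction moves Mn²⁺ from high to low concentration with n = 2.
Q = [Mn²⁺]_dilute/[Mn²⁺]_conc = 0.00414/0.427 = 0.00970.
E = 0 − (0.0592/2) log Q = −(0.0592/2)(-2.013) = 0.0596 V.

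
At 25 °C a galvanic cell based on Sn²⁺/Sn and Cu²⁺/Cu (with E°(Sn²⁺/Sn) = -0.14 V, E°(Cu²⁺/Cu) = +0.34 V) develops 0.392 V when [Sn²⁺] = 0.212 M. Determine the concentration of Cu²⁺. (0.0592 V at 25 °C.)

2.3 × 10^-4 M

From the Nernst equation, log Q = n(E° − E)/0.0592 = 2(0.48 − 0.392)/0.0592 = 2.973, so Q = 940.
With Q = [Sn²⁺]/[Cu²⁺] and the known concentrations, [Cu²⁺] in the denominator gives [Cu²⁺] = 2.3 × 10^-4 M.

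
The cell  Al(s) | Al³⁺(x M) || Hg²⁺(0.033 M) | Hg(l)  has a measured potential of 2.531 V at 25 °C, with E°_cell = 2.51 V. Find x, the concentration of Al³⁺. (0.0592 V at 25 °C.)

From the Nernst equation, log Q = n(E° − E)/0.0592 = 6(2.51 − 2.531)/0.0592 = -2.128, so Q = 0.00744.
With Q = [Al³⁺]^2/[Hg²⁺]^3 and the known concentrations, [Al³⁺]^2 in the numerator gives [Al³⁺] = 5.2 × 10^-4 M.

5.2 × 10^-4 M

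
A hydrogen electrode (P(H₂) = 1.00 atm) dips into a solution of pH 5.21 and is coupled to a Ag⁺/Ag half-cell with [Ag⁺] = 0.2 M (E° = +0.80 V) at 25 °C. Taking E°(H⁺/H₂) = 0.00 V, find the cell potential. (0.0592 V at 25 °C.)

1.07 V

The Ag⁺/Ag couple is the cathode, so E°_cell = 0.80 V; n = 2.
[H⁺] = 10^(−5.21) = 6.2 × 10^-6 M, and Q = [H⁺]^2 / ([Ag⁺]^2·P(H₂)) = 9.5 × 10^-10.
E = E° − (0.0592/2) log Q = 0.80 − (0.0592/2)(-9.022) = 1.067 V.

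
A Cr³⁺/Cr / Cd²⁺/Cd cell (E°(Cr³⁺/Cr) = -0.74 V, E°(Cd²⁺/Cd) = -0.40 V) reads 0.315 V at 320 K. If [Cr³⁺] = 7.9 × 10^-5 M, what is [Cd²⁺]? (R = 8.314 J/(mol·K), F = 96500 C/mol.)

From the Nernst equation, ln Q = nF(E° − E)/RT = 6×96500×(0.34 − 0.315)/(8.314×320) = 5.441, so Q = 231.
With Q = [Cr³⁺]^2/[Cd²⁺]^3 and the known concentrations, [Cd²⁺]^3 in the denominator gives [Cd²⁺] = 3 × 10^-4 M.

3 × 10^-4 M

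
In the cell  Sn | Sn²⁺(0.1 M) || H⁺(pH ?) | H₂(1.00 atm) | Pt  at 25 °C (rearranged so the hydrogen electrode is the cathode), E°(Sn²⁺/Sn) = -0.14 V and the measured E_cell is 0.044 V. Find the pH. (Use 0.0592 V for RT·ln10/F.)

pH = 2.12

E°_cell = 0.14 V and n = 2.
log Q = n(E° − E)/0.0592 = 2×(0.14 − 0.044)/0.0592 = 3.243.
With Q = [Sn²⁺]·P(H₂) / [H⁺]^2, solving for [H⁺] gives log[H⁺] = -2.122, so pH = 2.12.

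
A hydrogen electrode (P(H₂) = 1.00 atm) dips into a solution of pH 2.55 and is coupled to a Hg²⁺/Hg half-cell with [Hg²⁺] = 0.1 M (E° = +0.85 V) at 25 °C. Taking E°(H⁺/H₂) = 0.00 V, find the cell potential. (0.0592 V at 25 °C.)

0.97 V

The Hg²⁺/Hg couple is the cathode, so E°_cell = 0.85 V; n = 2.
[H⁺] = 10^(−2.55) = 0.0028 M, and Q = [H⁺]^2 / ([Hg²⁺]·P(H₂)) = 7.94 × 10^-5.
E = E° − (0.0592/2) log Q = 0.85 − (0.0592/2)(-4.100) = 0.971 V.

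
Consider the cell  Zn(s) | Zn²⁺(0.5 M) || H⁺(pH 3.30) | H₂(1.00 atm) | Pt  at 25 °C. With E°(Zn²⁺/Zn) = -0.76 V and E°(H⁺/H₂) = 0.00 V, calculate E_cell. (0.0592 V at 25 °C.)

The hydrogen couple is the cathode, so E°_cell = 0.76 V; n = 2.
[H⁺] = 10^(−3.30) = 5 × 10^-4 M, and Q = [Zn²⁺]·P(H₂) / [H⁺]^2 = 1.99 × 10^6.
E = E° − (0.0592/2) log Q = 0.76 − (0.0592/2)(6.299) = 0.574 V.

0.57 V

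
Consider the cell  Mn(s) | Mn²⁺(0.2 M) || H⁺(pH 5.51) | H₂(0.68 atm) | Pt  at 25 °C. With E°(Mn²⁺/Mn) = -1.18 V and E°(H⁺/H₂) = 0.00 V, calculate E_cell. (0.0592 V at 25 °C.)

The hydrogen couple is the cathode, so E°_cell = 1.18 V; n = 2.
[H⁺] = 10^(−5.51) = 3.1 × 10^-6 M, and Q = [Mn²⁺]·P(H₂) / [H⁺]^2 = 1.42 × 10^10.
E = E° − (0.0592/2) log Q = 1.18 − (0.0592/2)(10.154) = 0.879 V.

0.88 V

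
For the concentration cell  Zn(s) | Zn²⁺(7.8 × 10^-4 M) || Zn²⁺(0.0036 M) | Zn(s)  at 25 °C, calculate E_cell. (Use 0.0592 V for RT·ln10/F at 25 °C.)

0.020 V

Both half-cells are Zn²⁺/Zn, so E°_cell = 0. The concentrated side is the cathode; the cell reaction moves Zn²⁺ from high to low concentration with n = 2.
Q = [Zn²⁺]_dilute/[Zn²⁺]_conc = 7.8 × 10^-4/0.0036 = 0.217.
E = 0 − (0.0592/2) log Q = −(0.0592/2)(-0.664) = 0.0197 V.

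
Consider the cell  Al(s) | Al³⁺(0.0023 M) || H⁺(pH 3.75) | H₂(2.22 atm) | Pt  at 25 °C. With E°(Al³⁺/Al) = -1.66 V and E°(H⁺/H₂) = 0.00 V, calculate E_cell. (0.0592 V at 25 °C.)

1.48 V

The hydrogen couple is the cathode, so E°_cell = 1.66 V; n = 6.
[H⁺] = 10^(−3.75) = 1.8 × 10^-4 M, and Q = [Al³⁺]^2·P(H₂)^3 / [H⁺]^6 = 1.83 × 10^18.
E = E° − (0.0592/6) log Q = 1.66 − (0.0592/6)(18.263) = 1.480 V.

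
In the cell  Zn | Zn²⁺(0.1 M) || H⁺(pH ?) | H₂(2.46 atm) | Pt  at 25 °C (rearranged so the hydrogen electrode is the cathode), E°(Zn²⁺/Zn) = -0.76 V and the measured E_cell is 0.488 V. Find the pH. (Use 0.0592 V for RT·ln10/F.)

E°_cell = 0.76 V and n = 2.
log Q = n(E° − E)/0.0592 = 2×(0.76 − 0.488)/0.0592 = 9.189.
With Q = [Zn²⁺]·P(H₂) / [H⁺]^2, solving for [H⁺] gives log[H⁺] = -4.899, so pH = 4.90.

pH = 4.90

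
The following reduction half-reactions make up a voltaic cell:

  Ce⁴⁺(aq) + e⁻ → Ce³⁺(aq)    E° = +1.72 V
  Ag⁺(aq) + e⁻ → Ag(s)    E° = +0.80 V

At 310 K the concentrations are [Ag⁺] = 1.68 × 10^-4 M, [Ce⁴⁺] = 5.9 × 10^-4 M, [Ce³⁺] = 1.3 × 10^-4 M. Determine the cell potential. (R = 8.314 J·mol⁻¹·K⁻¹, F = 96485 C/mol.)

The Ce⁴⁺/Ce³⁺ couple has the higher reduction potential and acts as the cathode, so E°_cell = +1.72 − (+0.80) = 0.92 V.
Balancing electrons gives n = 1; the reaction quotient is Q = [Ag⁺]·[Ce³⁺]/[Ce⁴⁺] = 3.7 × 10^-5.
E = E° − (RT/nF) ln Q = 0.92 − (8.314×310)/(1×96485) × (-10.204) = 0.920 + 0.273 = 1.193 V.

1.19 V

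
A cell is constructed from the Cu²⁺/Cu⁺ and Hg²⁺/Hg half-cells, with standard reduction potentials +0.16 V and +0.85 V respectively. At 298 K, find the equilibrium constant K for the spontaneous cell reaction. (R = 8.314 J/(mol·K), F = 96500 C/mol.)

E°_cell = +0.85 − (+0.16) = 0.69 V, with n = 2 electrons transferred.
At equilibrium E = 0, so the Nernst equation gives ln K = nFE°/RT = (2)(96500)(0.69)/((8.314)(298)) = 53.75.
K = e^53.75 = 2.2 × 10^23.

2.2 × 10^23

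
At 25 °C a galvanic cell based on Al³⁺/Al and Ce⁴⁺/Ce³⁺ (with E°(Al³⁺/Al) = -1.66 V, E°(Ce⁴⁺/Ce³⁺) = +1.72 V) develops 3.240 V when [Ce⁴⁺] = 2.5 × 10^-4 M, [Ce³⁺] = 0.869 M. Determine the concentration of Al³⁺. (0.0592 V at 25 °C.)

3 × 10^-4 M

From the Nernst equation, log Q = n(E° − E)/0.0592 = 3(3.38 − 3.240)/0.0592 = 7.095, so Q = 1.24 × 10^7.
With Q = [Al³⁺]·[Ce³⁺]^3/[Ce⁴⁺]^3 and the known concentrations, [Al³⁺] in the numerator gives [Al³⁺] = 3 × 10^-4 M.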